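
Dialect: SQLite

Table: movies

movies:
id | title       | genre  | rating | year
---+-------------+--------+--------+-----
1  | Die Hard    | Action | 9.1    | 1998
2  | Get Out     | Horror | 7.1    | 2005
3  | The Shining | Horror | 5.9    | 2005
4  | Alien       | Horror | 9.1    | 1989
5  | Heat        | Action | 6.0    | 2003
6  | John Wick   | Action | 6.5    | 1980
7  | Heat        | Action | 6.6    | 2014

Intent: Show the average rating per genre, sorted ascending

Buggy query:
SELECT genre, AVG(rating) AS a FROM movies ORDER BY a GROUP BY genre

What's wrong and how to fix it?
Bug: ORDER BY appears before GROUP BY; SQL clause order requires GROUP BY first

Fix: Move ORDER BY to the end, after GROUP BY

Corrected query:
SELECT genre, AVG(rating) AS a FROM movies GROUP BY genre ORDER BY a

Result:
genre  | a       
-------+---------
Action | 7.05    
Horror | 7.366667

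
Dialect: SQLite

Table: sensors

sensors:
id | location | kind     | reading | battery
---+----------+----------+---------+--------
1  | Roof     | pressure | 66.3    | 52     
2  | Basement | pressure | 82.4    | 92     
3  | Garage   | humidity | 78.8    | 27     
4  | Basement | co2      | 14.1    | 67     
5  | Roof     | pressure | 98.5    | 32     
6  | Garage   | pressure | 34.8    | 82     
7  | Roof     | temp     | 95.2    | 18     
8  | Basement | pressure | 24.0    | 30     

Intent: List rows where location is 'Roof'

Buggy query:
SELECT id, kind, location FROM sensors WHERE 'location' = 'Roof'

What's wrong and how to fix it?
Bug: 'location' in single quotes is a string literal, not the column; the comparison is literal-vs-literal and never true

Fix: Reference the column as location without single quotes

Corrected query:
SELECT id, kind, location FROM sensors WHERE location = 'Roof'

Result:
id | kind     | location
---+----------+---------
1  | pressure | Roof    
5  | pressure | Roof    
7  | temp     | Roof    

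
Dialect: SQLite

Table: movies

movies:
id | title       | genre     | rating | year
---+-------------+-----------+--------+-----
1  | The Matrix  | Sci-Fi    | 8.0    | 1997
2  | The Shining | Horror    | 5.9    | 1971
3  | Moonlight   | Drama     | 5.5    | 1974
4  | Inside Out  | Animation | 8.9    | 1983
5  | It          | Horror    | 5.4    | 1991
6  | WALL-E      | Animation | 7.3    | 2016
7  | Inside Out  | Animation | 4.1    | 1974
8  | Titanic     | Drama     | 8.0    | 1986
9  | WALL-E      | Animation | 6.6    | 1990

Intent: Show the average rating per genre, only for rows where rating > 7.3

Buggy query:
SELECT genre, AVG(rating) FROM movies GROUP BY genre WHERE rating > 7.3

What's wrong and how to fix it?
Bug: Row-level WHERE must come before GROUP BY in the clause order

Fix: Place WHERE between FROM and GROUP BY

Corrected query:
SELECT genre, AVG(rating) FROM movies WHERE rating > 7.3 GROUP BY genre

Result:
genre     | AVG(rating)
----------+------------
Animation | 8.9        
Drama     | 8          
Sci-Fi    | 8          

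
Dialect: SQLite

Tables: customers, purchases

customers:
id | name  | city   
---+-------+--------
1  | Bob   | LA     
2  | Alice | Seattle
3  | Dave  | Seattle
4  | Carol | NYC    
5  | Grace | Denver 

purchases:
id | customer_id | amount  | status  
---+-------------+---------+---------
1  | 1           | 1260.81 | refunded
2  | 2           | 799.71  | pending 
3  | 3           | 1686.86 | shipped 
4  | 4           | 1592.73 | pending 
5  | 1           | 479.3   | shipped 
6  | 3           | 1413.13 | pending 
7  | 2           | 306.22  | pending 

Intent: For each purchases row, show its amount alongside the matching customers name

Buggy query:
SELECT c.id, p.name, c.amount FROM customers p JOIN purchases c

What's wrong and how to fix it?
Bug: JOIN with no ON clause produces a cartesian product; every purchases row pairs with every customers row

Fix: Add ON c.customer_id = p.id to the JOIN

Corrected query:
SELECT c.id, p.name, c.amount FROM customers p JOIN purchases c ON c.customer_id = p.id

Result:
id | name  | amount 
---+-------+--------
1  | Bob   | 1260.81
2  | Alice | 799.71 
3  | Dave  | 1686.86
4  | Carol | 1592.73
5  | Bob   | 479.3  
6  | Dave  | 1413.13
7  | Alice | 306.22 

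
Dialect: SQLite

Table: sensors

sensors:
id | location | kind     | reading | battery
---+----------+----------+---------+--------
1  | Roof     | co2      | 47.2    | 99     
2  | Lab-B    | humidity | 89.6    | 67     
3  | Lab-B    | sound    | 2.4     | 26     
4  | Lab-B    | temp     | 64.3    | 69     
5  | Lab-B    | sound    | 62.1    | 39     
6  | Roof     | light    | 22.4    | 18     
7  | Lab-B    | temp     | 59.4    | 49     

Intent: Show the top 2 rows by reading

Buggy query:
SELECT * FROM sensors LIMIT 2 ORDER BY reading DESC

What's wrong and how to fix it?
Bug: ORDER BY cannot follow LIMIT; LIMIT is the final clause

Fix: Sort with ORDER BY, then apply LIMIT

Corrected query:
SELECT * FROM sensors ORDER BY reading DESC LIMIT 2

Result:
id | location | kind     | reading | battery
---+----------+----------+---------+--------
2  | Lab-B    | humidity | 89.6    | 67     
4  | Lab-B    | temp     | 64.3    | 69     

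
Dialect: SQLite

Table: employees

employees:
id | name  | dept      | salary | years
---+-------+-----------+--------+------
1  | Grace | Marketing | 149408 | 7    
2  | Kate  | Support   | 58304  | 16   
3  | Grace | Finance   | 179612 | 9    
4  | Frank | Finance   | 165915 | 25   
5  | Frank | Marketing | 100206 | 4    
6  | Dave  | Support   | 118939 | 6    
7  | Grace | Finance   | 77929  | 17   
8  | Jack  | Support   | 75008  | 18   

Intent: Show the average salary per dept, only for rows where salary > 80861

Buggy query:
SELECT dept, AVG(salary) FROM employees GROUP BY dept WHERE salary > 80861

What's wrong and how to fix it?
Bug: WHERE cannot follow GROUP BY

Fix: Place WHERE between FROM and GROUP BY

Corrected query:
SELECT dept, AVG(salary) FROM employees WHERE salary > 80861 GROUP BY dept

Result:
dept      | AVG(salary)
----------+------------
Finance   | 172763.5   
Marketing | 124807     
Support   | 118939     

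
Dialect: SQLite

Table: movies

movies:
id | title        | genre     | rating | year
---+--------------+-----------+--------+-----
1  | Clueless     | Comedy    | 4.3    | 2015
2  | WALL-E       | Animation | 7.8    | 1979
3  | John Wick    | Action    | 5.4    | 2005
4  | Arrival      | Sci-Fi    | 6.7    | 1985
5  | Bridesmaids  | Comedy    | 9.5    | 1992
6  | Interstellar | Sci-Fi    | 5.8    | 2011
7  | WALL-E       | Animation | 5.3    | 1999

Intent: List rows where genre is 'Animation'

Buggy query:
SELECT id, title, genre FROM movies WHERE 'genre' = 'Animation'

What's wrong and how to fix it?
Bug: 'genre' in single quotes is a string literal, not the column; the comparison is literal-vs-literal and never true

Fix: Reference the column as genre without single quotes

Corrected query:
SELECT id, title, genre FROM movies WHERE genre = 'Animation'

Result:
id | title  | genre    
---+--------+----------
2  | WALL-E | Animation
7  | WALL-E | Animation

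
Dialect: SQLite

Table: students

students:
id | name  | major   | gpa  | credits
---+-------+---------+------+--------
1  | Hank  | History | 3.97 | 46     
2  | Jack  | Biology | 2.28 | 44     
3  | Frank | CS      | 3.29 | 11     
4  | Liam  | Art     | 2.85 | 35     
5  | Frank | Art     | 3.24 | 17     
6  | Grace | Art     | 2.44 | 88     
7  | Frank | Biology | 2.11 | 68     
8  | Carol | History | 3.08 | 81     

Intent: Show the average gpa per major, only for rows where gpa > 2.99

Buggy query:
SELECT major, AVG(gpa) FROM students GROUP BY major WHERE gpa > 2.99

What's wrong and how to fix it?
Bug: WHERE cannot follow GROUP BY

Fix: Place WHERE between FROM and GROUP BY

Corrected query:
SELECT major, AVG(gpa) FROM students WHERE gpa > 2.99 GROUP BY major

Result:
major   | AVG(gpa)
--------+---------
Art     | 3.24    
CS      | 3.29    
History | 3.525   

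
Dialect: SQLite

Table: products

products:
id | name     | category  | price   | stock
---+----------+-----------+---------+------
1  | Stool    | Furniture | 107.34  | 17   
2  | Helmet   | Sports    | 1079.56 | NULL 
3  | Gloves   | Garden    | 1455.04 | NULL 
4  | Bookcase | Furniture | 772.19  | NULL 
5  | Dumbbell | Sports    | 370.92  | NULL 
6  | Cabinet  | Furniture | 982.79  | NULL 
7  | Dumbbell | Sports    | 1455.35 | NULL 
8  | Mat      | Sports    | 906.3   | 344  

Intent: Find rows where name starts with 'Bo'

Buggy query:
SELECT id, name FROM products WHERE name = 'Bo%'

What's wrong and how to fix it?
Bug: '=' compares the literal string including the % character; pattern matching needs LIKE

Fix: Replace '=' with LIKE so 'Bo%' is treated as a pattern

Corrected query:
SELECT id, name FROM products WHERE name LIKE 'Bo%'

Result:
id | name    
---+---------
4  | Bookcase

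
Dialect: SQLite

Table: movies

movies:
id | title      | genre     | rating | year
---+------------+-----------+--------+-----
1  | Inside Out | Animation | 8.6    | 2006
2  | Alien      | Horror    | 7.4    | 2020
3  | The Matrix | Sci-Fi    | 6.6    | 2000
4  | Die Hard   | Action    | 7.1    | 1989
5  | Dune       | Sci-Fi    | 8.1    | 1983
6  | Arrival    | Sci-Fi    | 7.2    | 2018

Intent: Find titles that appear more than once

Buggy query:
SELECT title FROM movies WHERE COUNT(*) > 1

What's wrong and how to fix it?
Bug: COUNT(*) is an aggregate and cannot be used in WHERE

Fix: Group first, then use HAVING for the count condition

Corrected query:
SELECT title FROM movies GROUP BY title HAVING COUNT(*) > 1

Result:
(no rows)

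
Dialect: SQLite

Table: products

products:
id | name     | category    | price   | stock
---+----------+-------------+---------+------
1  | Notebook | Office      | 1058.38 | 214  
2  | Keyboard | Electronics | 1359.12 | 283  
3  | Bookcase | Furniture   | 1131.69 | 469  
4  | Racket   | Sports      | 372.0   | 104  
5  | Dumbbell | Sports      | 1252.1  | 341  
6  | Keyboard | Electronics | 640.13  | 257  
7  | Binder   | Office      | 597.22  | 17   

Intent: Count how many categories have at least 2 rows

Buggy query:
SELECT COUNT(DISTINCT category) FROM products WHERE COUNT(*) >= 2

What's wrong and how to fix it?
Bug: WHERE filters individual rows, not groups, so a group-level COUNT is invalid there

Fix: Use a subquery that GROUPs and filters with HAVING, then count its rows

Corrected query:
SELECT COUNT(*) FROM (SELECT category FROM products GROUP BY category HAVING COUNT(*) >= 2)

Result:
COUNT(*)
--------
3       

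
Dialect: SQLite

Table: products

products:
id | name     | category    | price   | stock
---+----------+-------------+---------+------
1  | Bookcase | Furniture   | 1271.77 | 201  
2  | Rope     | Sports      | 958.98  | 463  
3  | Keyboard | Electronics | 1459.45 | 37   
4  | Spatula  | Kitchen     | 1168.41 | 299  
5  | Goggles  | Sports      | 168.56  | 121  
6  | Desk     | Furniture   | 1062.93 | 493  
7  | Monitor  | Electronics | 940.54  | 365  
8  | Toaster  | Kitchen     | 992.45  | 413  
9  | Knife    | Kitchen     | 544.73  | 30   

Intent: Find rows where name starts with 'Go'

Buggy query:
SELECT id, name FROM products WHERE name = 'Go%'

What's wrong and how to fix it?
Bug: Wildcards only work with LIKE; '=' treats '%' as a literal character

Fix: Replace '=' with LIKE so 'Go%' is treated as a pattern

Corrected query:
SELECT id, name FROM products WHERE name LIKE 'Go%'

Result:
id | name   
---+--------
5  | Goggles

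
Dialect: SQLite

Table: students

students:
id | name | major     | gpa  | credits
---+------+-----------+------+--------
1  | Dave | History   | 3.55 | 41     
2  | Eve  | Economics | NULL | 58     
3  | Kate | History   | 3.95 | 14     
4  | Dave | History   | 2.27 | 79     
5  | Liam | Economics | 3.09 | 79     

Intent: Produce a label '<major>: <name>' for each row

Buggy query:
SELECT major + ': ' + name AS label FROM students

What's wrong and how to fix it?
Bug: SQLite uses || for string concatenation; + coerces text to numbers (yielding 0)

Fix: Use the || operator for string concatenation

Corrected query:
SELECT major || ': ' || name AS label FROM students

Result:
label          
---------------
History: Dave  
Economics: Eve 
History: Kate  
History: Dave  
Economics: Liam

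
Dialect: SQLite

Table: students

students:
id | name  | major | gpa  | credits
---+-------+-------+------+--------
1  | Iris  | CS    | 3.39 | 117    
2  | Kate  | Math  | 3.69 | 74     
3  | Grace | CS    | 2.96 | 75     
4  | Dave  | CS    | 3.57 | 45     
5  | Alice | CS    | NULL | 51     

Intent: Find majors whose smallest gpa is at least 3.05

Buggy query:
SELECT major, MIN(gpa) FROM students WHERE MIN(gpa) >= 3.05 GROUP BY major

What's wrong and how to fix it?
Bug: Aggregates like MIN are computed per group after WHERE runs

Fix: Replace WHERE with HAVING after the GROUP BY

Corrected query:
SELECT major, MIN(gpa) FROM students GROUP BY major HAVING MIN(gpa) >= 3.05

Result:
major | MIN(gpa)
------+---------
Math  | 3.69    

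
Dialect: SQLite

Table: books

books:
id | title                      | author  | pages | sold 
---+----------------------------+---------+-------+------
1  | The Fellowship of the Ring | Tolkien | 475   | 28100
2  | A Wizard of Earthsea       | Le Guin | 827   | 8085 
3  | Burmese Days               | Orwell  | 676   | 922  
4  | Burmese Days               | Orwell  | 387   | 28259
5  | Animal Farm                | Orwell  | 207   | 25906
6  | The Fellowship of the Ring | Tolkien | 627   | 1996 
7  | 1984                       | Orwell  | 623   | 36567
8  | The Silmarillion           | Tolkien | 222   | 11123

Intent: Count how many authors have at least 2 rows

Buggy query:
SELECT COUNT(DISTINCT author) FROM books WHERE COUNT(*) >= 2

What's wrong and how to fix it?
Bug: WHERE filters individual rows, not groups, so a group-level COUNT is invalid there

Fix: Group first with HAVING COUNT(*) >= 2, then COUNT the resulting groups

Corrected query:
SELECT COUNT(*) FROM (SELECT author FROM books GROUP BY author HAVING COUNT(*) >= 2)

Result:
COUNT(*)
--------
2       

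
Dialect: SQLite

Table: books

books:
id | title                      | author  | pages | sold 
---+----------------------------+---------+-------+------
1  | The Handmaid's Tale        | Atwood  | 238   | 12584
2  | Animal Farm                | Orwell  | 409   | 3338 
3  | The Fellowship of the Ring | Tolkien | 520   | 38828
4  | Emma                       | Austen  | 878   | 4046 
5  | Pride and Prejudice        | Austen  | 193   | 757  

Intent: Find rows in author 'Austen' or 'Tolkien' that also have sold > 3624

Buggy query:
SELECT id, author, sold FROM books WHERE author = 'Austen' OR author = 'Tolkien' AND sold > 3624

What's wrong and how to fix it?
Bug: Without parentheses, AND is evaluated before OR, so the sold filter only applies to the 'Tolkien' branch

Fix: Group the OR with parentheses (or use IN), then AND the threshold

Corrected query:
SELECT id, author, sold FROM books WHERE (author = 'Austen' OR author = 'Tolkien') AND sold > 3624

Result:
id | author  | sold 
---+---------+------
3  | Tolkien | 38828
4  | Austen  | 4046 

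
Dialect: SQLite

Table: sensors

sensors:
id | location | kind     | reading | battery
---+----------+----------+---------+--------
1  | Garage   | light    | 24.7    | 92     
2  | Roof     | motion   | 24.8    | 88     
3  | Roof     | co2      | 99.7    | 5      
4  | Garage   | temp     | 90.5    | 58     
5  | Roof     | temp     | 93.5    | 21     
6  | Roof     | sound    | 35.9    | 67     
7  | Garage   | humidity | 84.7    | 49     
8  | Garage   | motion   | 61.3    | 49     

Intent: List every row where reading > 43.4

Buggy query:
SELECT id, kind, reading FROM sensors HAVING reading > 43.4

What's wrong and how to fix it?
Bug: This is a non-aggregate query (no GROUP BY, no aggregates), so in SQLite the HAVING clause is invalid here; a row-level condition belongs in WHERE

Fix: Replace HAVING with WHERE since the condition applies to individual rows

Corrected query:
SELECT id, kind, reading FROM sensors WHERE reading > 43.4

Result:
id | kind     | reading
---+----------+--------
3  | co2      | 99.7   
4  | temp     | 90.5   
5  | temp     | 93.5   
7  | humidity | 84.7   
8  | motion   | 61.3   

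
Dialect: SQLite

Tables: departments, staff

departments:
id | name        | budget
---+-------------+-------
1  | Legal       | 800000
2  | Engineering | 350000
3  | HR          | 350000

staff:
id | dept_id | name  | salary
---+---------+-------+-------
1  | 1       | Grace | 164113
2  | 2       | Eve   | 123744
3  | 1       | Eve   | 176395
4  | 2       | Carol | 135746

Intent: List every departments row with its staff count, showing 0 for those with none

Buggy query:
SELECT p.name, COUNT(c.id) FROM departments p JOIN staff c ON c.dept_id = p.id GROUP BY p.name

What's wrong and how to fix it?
Bug: An inner join excludes parents with zero children

Fix: Use LEFT JOIN so parents without children still appear (COUNT(c.id) gives 0)

Corrected query:
SELECT p.name, COUNT(c.id) FROM departments p LEFT JOIN staff c ON c.dept_id = p.id GROUP BY p.name

Result:
name        | COUNT(c.id)
------------+------------
Engineering | 2          
HR          | 0          
Legal       | 2          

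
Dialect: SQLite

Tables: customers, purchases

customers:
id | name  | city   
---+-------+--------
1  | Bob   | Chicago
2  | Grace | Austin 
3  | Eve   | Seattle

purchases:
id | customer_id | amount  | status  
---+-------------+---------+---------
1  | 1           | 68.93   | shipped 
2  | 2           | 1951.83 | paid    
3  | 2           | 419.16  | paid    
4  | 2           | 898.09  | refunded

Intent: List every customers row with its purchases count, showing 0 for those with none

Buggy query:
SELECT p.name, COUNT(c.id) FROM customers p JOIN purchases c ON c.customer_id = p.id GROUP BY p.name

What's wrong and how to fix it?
Bug: INNER JOIN drops customers rows that have no matching purchases rows

Fix: Use LEFT JOIN so parents without children still appear (COUNT(c.id) gives 0)

Corrected query:
SELECT p.name, COUNT(c.id) FROM customers p LEFT JOIN purchases c ON c.customer_id = p.id GROUP BY p.name

Result:
name  | COUNT(c.id)
------+------------
Bob   | 1          
Eve   | 0          
Grace | 3          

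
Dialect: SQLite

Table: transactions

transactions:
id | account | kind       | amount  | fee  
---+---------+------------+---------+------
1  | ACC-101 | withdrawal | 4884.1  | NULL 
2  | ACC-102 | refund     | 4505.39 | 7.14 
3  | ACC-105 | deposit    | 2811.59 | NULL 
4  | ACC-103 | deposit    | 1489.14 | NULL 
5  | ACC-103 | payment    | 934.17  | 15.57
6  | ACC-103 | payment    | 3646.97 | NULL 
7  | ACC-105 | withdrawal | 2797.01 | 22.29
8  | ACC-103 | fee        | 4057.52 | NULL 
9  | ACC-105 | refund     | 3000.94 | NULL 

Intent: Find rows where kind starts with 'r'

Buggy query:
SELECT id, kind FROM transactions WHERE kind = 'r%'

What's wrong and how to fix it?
Bug: '=' compares the literal string including the % character; pattern matching needs LIKE

Fix: Replace '=' with LIKE so 'r%' is treated as a pattern

Corrected query:
SELECT id, kind FROM transactions WHERE kind LIKE 'r%'

Result:
id | kind  
---+-------
2  | refund
9  | refund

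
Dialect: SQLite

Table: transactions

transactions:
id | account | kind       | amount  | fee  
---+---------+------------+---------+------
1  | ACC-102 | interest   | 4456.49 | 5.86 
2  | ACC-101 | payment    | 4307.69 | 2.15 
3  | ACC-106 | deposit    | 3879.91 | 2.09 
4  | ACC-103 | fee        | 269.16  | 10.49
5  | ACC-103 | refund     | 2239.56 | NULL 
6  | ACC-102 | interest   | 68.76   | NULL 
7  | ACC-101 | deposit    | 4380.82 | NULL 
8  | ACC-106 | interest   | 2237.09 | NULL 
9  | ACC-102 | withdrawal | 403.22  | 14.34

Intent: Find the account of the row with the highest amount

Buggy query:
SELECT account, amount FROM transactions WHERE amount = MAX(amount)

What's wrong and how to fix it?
Bug: MAX(amount) is an aggregate and cannot be used directly in WHERE

Fix: Use a subquery: WHERE amount = (SELECT MAX(amount) FROM transactions)

Corrected query:
SELECT account, amount FROM transactions WHERE amount = (SELECT MAX(amount) FROM transactions)

Result:
account | amount 
--------+--------
ACC-102 | 4456.49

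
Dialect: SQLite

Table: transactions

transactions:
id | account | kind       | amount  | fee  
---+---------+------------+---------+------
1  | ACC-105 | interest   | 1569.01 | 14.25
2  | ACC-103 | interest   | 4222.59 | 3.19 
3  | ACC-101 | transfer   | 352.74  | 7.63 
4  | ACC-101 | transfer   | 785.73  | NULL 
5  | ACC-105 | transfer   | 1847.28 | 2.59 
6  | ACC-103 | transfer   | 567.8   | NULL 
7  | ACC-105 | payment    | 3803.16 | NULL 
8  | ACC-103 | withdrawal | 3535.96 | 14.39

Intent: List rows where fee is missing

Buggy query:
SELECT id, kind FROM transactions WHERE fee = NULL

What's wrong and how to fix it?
Bug: Comparing to NULL with '=' never matches; NULL = NULL is unknown, not true

Fix: Replace '= NULL' with 'IS NULL'

Corrected query:
SELECT id, kind FROM transactions WHERE fee IS NULL

Result:
id | kind    
---+---------
4  | transfer
6  | transfer
7  | payment 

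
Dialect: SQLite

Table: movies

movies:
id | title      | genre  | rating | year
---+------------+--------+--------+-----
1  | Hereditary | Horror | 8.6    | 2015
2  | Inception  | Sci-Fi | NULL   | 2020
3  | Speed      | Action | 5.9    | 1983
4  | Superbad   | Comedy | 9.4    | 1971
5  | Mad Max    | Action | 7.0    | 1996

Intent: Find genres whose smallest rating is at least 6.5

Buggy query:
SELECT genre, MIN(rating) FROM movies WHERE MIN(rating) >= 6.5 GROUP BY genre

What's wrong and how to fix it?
Bug: Aggregates like MIN are computed per group after WHERE runs

Fix: Replace WHERE with HAVING after the GROUP BY

Corrected query:
SELECT genre, MIN(rating) FROM movies GROUP BY genre HAVING MIN(rating) >= 6.5

Result:
genre  | MIN(rating)
-------+------------
Comedy | 9.4        
Horror | 8.6        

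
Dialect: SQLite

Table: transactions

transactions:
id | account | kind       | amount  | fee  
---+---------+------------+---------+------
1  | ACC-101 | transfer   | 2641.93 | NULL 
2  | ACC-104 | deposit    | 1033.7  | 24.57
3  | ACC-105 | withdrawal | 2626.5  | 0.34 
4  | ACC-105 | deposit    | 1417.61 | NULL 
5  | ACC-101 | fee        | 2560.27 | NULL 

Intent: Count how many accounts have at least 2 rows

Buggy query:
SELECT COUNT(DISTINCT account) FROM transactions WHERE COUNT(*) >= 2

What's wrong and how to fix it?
Bug: WHERE filters individual rows, not groups, so a group-level COUNT is invalid there

Fix: Use a subquery that GROUPs and filters with HAVING, then count its rows

Corrected query:
SELECT COUNT(*) FROM (SELECT account FROM transactions GROUP BY account HAVING COUNT(*) >= 2)

Result:
COUNT(*)
--------
2       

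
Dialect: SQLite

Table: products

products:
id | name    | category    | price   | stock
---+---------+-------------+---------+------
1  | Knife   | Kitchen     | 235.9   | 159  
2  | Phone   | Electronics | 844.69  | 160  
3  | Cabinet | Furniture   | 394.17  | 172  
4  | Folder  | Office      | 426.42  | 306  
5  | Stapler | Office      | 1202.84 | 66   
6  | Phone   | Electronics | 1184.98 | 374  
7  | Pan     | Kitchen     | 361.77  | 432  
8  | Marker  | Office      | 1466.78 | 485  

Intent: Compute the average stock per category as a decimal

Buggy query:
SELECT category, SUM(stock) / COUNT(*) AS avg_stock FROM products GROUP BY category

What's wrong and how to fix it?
Bug: Both operands are integers, so '/' performs integer division and truncates

Fix: Cast one side to REAL so the division keeps the fractional part

Corrected query:
SELECT category, SUM(stock) * 1.0 / COUNT(*) AS avg_stock FROM products GROUP BY category

Result:
category    | avg_stock 
------------+-----------
Electronics | 267       
Furniture   | 172       
Kitchen     | 295.5     
Office      | 285.666667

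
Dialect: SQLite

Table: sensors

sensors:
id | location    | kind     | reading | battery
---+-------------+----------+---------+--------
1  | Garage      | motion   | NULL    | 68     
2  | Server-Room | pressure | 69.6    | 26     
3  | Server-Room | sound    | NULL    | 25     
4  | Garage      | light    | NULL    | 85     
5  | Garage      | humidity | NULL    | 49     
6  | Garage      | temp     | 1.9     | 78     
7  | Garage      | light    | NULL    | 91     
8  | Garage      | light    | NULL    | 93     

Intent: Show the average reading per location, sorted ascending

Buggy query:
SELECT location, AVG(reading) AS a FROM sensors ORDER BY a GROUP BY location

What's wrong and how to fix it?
Bug: GROUP BY must precede ORDER BY

Fix: Move ORDER BY to the end, after GROUP BY

Corrected query:
SELECT location, AVG(reading) AS a FROM sensors GROUP BY location ORDER BY a

Result:
location    | a   
------------+-----
Garage      | 1.9 
Server-Room | 69.6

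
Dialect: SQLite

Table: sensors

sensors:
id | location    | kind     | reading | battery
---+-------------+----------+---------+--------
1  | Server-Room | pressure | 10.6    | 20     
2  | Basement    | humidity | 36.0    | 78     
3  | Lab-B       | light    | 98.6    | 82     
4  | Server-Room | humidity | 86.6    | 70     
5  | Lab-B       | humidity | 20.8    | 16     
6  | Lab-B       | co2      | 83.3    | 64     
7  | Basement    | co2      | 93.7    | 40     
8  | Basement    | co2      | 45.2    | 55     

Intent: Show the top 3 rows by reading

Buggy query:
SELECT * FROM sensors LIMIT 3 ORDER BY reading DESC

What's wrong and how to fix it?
Bug: LIMIT must come after ORDER BY

Fix: Swap the clauses: ORDER BY first, then LIMIT

Corrected query:
SELECT * FROM sensors ORDER BY reading DESC LIMIT 3

Result:
id | location    | kind     | reading | battery
---+-------------+----------+---------+--------
3  | Lab-B       | light    | 98.6    | 82     
7  | Basement    | co2      | 93.7    | 40     
4  | Server-Room | humidity | 86.6    | 70     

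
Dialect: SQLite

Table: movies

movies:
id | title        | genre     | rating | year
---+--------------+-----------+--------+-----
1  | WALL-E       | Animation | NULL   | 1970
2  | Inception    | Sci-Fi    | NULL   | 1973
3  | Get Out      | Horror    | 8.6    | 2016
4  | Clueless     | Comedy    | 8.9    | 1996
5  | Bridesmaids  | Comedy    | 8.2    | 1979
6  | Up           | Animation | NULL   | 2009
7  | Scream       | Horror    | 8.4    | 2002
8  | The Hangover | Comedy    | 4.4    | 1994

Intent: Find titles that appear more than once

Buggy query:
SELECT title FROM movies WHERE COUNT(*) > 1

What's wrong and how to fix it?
Bug: WHERE can't reference COUNT(*); aggregates are computed after WHERE

Fix: Group first, then use HAVING for the count condition

Corrected query:
SELECT title FROM movies GROUP BY title HAVING COUNT(*) > 1

Result:
(no rows)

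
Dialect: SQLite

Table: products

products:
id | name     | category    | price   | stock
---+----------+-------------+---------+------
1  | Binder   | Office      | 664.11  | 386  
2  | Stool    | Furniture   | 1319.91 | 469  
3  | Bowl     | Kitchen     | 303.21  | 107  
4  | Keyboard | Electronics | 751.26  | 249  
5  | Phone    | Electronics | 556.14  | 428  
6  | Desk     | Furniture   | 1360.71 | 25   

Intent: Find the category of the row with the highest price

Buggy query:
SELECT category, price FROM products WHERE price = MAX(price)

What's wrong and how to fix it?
Bug: MAX(price) is an aggregate and cannot be used directly in WHERE

Fix: Use a subquery: WHERE price = (SELECT MAX(price) FROM products)

Corrected query:
SELECT category, price FROM products WHERE price = (SELECT MAX(price) FROM products)

Result:
category  | price  
----------+--------
Furniture | 1360.71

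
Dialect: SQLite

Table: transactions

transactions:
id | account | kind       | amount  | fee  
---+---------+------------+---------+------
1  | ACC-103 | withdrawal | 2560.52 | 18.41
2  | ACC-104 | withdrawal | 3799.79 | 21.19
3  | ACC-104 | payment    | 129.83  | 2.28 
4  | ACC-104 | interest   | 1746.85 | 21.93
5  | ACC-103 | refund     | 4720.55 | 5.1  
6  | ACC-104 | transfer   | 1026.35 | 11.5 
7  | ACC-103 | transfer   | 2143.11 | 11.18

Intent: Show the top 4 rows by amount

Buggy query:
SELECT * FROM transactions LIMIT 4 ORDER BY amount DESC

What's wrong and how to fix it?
Bug: ORDER BY cannot follow LIMIT; LIMIT is the final clause

Fix: Sort with ORDER BY, then apply LIMIT

Corrected query:
SELECT * FROM transactions ORDER BY amount DESC LIMIT 4

Result:
id | account | kind       | amount  | fee  
---+---------+------------+---------+------
5  | ACC-103 | refund     | 4720.55 | 5.1  
2  | ACC-104 | withdrawal | 3799.79 | 21.19
1  | ACC-103 | withdrawal | 2560.52 | 18.41
7  | ACC-103 | transfer   | 2143.11 | 11.18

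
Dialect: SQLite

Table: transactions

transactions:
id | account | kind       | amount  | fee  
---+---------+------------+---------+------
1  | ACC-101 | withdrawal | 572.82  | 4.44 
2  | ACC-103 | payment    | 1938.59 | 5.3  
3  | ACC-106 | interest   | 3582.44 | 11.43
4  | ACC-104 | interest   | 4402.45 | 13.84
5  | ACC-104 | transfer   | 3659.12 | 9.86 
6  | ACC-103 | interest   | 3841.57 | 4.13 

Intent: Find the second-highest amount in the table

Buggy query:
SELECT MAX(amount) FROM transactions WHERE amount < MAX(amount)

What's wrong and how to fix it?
Bug: MAX(amount) on the right of the comparison is an aggregate-in-WHERE error

Fix: Put the inner MAX in a scalar subquery

Corrected query:
SELECT MAX(amount) FROM transactions WHERE amount < (SELECT MAX(amount) FROM transactions)

Result:
MAX(amount)
-----------
3841.57    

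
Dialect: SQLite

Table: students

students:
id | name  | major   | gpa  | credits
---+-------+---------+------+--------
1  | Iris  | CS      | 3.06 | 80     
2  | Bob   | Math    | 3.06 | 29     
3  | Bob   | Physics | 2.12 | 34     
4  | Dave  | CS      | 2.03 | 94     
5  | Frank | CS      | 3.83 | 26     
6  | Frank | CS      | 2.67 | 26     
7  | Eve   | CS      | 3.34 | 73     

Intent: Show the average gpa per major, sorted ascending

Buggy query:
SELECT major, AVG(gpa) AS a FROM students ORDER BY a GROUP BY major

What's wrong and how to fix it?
Bug: ORDER BY appears before GROUP BY; SQL clause order requires GROUP BY first

Fix: Move ORDER BY to the end, after GROUP BY

Corrected query:
SELECT major, AVG(gpa) AS a FROM students GROUP BY major ORDER BY a

Result:
major   | a    
--------+------
Physics | 2.12 
CS      | 2.986
Math    | 3.06 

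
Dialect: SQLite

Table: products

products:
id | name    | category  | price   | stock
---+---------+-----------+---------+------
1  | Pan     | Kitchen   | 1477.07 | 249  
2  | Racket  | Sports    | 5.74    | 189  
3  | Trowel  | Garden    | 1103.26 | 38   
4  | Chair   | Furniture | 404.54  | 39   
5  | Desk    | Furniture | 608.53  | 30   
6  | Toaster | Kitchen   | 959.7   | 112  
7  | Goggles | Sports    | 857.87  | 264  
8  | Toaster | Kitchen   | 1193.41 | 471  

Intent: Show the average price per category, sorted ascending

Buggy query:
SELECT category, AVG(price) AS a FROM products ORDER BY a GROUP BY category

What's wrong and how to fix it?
Bug: GROUP BY must precede ORDER BY

Fix: Move ORDER BY to the end, after GROUP BY

Corrected query:
SELECT category, AVG(price) AS a FROM products GROUP BY category ORDER BY a

Result:
category  | a      
----------+--------
Sports    | 431.805
Furniture | 506.535
Garden    | 1103.26
Kitchen   | 1210.06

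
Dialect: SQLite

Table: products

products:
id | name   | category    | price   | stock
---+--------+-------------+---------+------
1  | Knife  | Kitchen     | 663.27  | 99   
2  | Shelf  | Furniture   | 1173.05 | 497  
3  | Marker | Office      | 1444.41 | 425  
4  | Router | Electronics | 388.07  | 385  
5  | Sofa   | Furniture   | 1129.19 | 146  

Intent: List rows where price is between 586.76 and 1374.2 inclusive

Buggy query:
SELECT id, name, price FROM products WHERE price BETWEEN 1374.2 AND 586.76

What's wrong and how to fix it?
Bug: The bounds are reversed; BETWEEN a AND b requires a <= b to match anything

Fix: Write BETWEEN 586.76 AND 1374.2

Corrected query:
SELECT id, name, price FROM products WHERE price BETWEEN 586.76 AND 1374.2

Result:
id | name  | price  
---+-------+--------
1  | Knife | 663.27 
2  | Shelf | 1173.05
5  | Sofa  | 1129.19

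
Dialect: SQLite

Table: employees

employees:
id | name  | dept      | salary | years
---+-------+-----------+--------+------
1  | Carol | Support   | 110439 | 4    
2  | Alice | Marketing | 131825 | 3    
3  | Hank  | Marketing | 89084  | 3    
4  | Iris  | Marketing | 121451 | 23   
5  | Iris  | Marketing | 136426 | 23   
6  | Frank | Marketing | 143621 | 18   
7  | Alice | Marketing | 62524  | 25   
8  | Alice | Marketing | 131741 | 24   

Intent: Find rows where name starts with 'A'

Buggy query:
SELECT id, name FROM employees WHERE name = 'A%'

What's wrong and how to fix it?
Bug: Wildcards only work with LIKE; '=' treats '%' as a literal character

Fix: Use LIKE for wildcard pattern matching

Corrected query:
SELECT id, name FROM employees WHERE name LIKE 'A%'

Result:
id | name 
---+------
2  | Alice
7  | Alice
8  | Alice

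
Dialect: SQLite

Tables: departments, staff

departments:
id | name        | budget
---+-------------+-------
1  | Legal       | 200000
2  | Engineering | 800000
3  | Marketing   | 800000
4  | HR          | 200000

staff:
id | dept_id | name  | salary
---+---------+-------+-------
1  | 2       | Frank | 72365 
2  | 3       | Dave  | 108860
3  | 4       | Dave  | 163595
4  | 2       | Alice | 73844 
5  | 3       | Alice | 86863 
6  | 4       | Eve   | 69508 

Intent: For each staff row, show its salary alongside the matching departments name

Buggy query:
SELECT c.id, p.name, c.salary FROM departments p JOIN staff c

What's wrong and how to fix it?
Bug: JOIN with no ON clause produces a cartesian product; every staff row pairs with every departments row

Fix: Specify the join condition linking the foreign key to the parent id

Corrected query:
SELECT c.id, p.name, c.salary FROM departments p JOIN staff c ON c.dept_id = p.id

Result:
id | name        | salary
---+-------------+-------
1  | Engineering | 72365 
2  | Marketing   | 108860
3  | HR          | 163595
4  | Engineering | 73844 
5  | Marketing   | 86863 
6  | HR          | 69508 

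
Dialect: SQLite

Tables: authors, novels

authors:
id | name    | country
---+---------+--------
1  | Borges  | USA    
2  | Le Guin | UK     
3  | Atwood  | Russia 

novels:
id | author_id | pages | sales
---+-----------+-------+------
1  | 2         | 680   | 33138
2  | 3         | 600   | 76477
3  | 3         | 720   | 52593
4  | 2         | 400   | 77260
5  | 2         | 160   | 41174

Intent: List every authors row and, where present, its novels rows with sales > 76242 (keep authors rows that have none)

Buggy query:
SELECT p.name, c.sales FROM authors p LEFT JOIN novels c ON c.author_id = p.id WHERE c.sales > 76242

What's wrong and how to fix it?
Bug: Filtering c.sales in WHERE discards the NULL rows produced by LEFT JOIN, turning it into an inner join

Fix: Put 'c.sales > 76242' in the JOIN's ON clause instead of WHERE

Corrected query:
SELECT p.name, c.sales FROM authors p LEFT JOIN novels c ON c.author_id = p.id AND c.sales > 76242

Result:
name    | sales
--------+------
Borges  | NULL 
Le Guin | 77260
Atwood  | 76477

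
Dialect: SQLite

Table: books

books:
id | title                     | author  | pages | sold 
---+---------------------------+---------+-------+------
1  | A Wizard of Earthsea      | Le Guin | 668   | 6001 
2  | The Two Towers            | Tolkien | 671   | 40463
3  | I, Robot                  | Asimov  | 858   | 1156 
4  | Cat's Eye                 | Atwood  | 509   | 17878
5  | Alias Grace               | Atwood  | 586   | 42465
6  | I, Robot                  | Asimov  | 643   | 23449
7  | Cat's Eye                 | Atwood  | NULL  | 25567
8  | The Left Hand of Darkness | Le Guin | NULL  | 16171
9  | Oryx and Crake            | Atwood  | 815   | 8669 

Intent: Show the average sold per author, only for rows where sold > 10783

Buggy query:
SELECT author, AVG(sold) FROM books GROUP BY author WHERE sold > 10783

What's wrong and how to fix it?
Bug: Row-level WHERE must come before GROUP BY in the clause order

Fix: Move the WHERE clause before GROUP BY

Corrected query:
SELECT author, AVG(sold) FROM books WHERE sold > 10783 GROUP BY author

Result:
author  | AVG(sold)   
--------+-------------
Asimov  | 23449       
Atwood  | 28636.666667
Le Guin | 16171       
Tolkien | 40463       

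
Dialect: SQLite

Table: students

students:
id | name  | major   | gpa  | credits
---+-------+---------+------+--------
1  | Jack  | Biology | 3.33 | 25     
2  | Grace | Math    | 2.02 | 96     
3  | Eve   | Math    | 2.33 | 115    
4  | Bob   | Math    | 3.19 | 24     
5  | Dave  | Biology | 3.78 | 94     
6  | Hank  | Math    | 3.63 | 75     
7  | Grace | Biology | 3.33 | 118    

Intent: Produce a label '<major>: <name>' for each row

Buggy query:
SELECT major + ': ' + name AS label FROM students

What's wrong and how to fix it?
Bug: '+' is numeric addition; on text columns SQLite converts them to 0 instead of concatenating

Fix: Replace + with || to concatenate text

Corrected query:
SELECT major || ': ' || name AS label FROM students

Result:
label         
--------------
Biology: Jack 
Math: Grace   
Math: Eve     
Math: Bob     
Biology: Dave 
Math: Hank    
Biology: Grace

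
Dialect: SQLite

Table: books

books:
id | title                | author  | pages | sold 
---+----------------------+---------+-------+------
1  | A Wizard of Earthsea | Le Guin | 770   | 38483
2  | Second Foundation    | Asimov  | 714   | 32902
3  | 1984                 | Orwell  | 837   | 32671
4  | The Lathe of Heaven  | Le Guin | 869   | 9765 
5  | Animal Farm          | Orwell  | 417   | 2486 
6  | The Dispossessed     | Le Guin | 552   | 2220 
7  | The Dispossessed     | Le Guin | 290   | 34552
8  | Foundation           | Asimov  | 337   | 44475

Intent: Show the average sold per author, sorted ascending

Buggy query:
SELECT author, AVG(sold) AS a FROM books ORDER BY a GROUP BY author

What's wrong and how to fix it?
Bug: ORDER BY appears before GROUP BY; SQL clause order requires GROUP BY first

Fix: Move ORDER BY to the end, after GROUP BY

Corrected query:
SELECT author, AVG(sold) AS a FROM books GROUP BY author ORDER BY a

Result:
author  | a      
--------+--------
Orwell  | 17578.5
Le Guin | 21255  
Asimov  | 38688.5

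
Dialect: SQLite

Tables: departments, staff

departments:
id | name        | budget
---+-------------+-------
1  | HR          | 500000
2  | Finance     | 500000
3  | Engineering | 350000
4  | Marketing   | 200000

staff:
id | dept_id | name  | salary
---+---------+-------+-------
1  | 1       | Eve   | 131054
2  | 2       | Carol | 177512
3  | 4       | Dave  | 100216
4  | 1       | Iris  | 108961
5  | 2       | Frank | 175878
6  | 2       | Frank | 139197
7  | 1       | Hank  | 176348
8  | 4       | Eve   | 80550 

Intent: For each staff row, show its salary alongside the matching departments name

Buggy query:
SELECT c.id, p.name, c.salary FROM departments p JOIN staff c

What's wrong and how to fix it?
Bug: Missing join condition: each staff row is matched to all departments rows instead of just its own

Fix: Specify the join condition linking the foreign key to the parent id

Corrected query:
SELECT c.id, p.name, c.salary FROM departments p JOIN staff c ON c.dept_id = p.id

Result:
id | name      | salary
---+-----------+-------
1  | HR        | 131054
2  | Finance   | 177512
3  | Marketing | 100216
4  | HR        | 108961
5  | Finance   | 175878
6  | Finance   | 139197
7  | HR        | 176348
8  | Marketing | 80550 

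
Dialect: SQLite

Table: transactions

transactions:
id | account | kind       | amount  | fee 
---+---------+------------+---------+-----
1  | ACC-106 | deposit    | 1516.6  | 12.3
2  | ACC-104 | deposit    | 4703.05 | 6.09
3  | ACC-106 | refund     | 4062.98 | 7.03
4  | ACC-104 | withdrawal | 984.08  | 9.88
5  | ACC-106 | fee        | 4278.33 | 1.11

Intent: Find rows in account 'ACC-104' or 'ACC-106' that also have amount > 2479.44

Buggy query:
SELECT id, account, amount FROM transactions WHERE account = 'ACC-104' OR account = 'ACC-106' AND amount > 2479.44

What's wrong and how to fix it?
Bug: AND binds tighter than OR, so this parses as account = 'ACC-104' OR (account = 'ACC-106' AND amount > 2479.44)

Fix: Group the OR with parentheses (or use IN), then AND the threshold

Corrected query:
SELECT id, account, amount FROM transactions WHERE (account = 'ACC-104' OR account = 'ACC-106') AND amount > 2479.44

Result:
id | account | amount 
---+---------+--------
2  | ACC-104 | 4703.05
3  | ACC-106 | 4062.98
5  | ACC-106 | 4278.33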